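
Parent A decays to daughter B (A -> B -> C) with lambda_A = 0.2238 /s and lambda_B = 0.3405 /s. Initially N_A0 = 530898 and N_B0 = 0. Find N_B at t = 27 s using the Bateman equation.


N_B(t) = lambda_A * N_A0 / (lambda_B - lambda_A) * [exp(-lambda_A*t) - exp(-lambda_B*t)]
exp(-0.2238*27) = 0.002375375; exp(-0.3405*27) = 1.016983e-04
N_B = 0.2238 * 530898 / (0.3405 - 0.2238) * (0.002375375 - 1.016983e-04)
N_B = 2314.9

2314.9


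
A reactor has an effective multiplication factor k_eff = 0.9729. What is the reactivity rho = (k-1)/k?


rho = (k_eff - 1) / k_eff
rho = (0.9729 - 1) / 0.9729
rho = -0.027855

-0.027855


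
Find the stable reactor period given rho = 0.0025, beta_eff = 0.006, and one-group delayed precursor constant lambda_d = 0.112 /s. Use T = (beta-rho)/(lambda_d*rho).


T = (beta - rho) / (lambda_d * rho)
T = (0.006 - 0.0025) / (0.112 * 0.0025)
T = 12.500 s

12.500


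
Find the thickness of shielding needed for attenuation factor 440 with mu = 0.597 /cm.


x = ln(factor) / mu
x = ln(440) / 0.597
x = 10.196 cm

10.196


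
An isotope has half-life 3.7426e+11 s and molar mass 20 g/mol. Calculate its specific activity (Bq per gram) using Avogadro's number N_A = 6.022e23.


lambda = ln(2) / t_half = ln(2) / 3.7426e+11 = 1.852047e-12 /s
SA = lambda * N_A / M
SA = 1.852047e-12 * 6.022e23 / 20
SA = 5.5765e+10 Bq/g

5.5765e+10


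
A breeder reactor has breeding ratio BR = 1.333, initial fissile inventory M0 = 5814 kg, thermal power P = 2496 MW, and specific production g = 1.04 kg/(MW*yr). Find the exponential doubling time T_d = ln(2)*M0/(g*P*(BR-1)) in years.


Breeding gain G = BR - 1 = 1.333 - 1 = 0.333
Fissile production rate = g * P * G = 1.04 * 2496 * 0.333 = 864.41472 kg/yr
T_d = ln(2) * M0 / (g * P * G)
T_d = ln(2) * 5814 / 864.41472 = 4.6621 yr

4.6621


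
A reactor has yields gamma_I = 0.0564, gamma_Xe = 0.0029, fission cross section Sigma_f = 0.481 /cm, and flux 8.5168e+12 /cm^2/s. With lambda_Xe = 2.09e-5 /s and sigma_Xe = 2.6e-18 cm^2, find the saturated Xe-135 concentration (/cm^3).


Xe_eq = (gamma_I + gamma_Xe) * Sigma_f * phi / (lambda_Xe + sigma_Xe * phi)
Numerator = (0.0564 + 0.0029) * 0.481 * 8.5168e+12 = 2.429272e+11
Denominator = 2.09e-5 + 2.6e-18 * 8.5168e+12 = 4.304368e-05
Xe_eq = 2.429272e+11 / 4.304368e-05 = 5.6437e+15 /cm^3

5.6437e+15


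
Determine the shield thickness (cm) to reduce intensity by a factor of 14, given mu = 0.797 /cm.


x = ln(factor) / mu
x = ln(14) / 0.797
x = 3.3112 cm

3.3112


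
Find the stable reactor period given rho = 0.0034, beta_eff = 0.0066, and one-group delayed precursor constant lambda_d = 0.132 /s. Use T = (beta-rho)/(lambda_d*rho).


T = (beta - rho) / (lambda_d * rho)
T = (0.0066 - 0.0034) / (0.132 * 0.0034)
T = 7.1301 s

7.1301


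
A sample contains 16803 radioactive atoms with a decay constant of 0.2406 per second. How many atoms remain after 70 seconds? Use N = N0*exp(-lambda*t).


N = N0 * exp(-lambda * t)
N = 16803 * exp(-0.2406 * 70)
N = 8.1470e-04

8.1470e-04


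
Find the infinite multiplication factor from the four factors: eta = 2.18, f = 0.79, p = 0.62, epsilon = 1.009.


k_inf = eta * f * p * epsilon
k_inf = 2.18 * 0.79 * 0.62 * 1.009
k_inf = 1.0774

1.0774


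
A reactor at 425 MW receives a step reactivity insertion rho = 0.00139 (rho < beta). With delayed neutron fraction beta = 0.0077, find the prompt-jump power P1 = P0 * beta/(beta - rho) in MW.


P1/P0 = beta / (beta - rho)
P1/P0 = 0.0077 / (0.0077 - 0.00139) = 1.220285
P1 = 425 * 1.220285 = 518.62 MW

518.62


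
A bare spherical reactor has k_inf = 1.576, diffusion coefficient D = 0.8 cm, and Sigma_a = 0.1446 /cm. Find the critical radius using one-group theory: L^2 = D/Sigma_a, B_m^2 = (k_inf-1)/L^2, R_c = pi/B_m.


L^2 = D / Sigma_a = 0.8 / 0.1446 = 5.532503 cm^2
B_m^2 = (k_inf - 1) / L^2 = (1.576 - 1) / 5.532503 = 0.1041120 /cm^2
For a bare sphere: B_g = pi/R, so R_c = pi / sqrt(B_m^2)
R_c = pi / sqrt(0.1041120) = 9.7364 cm

9.7364


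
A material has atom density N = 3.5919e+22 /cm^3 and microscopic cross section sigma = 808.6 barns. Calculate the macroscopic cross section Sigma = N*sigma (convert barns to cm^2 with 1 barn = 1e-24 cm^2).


Sigma = N * sigma_barns * 1e-24
Sigma = 3.5919e+22 * 808.6 * 1e-24
Sigma = 29.044 /cm

29.044


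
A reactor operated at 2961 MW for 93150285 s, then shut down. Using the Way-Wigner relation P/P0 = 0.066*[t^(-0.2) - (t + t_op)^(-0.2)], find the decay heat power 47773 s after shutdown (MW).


P/P0 = 0.066 * [t^(-0.2) - (t + t_op)^(-0.2)]
P/P0 = 0.066 * [47773^(-0.2) - (47773 + 93150285)^(-0.2)]
P/P0 = 0.066 * [0.1159214 - 0.02547526] = 0.005969445
P = 2961 * 0.005969445 = 17.676 MW

17.676


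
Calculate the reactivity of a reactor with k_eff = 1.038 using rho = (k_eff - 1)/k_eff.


rho = (k_eff - 1) / k_eff
rho = (1.038 - 1) / 1.038
rho = 0.036609

0.036609


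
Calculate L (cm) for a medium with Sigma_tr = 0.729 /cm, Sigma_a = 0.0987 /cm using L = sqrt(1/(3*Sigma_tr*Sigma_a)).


D = 1 / (3 * Sigma_tr) = 1 / (3 * 0.729) = 0.4572474 cm
L = sqrt(D / Sigma_a)
L = sqrt(0.4572474 / 0.0987)
L = 2.1524 cm

2.1524


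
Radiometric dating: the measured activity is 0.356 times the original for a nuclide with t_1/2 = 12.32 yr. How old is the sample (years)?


lambda = ln(2) / t_half = ln(2) / 12.32 = 0.05626195 /yr
t = -ln(A/A0) / lambda
t = -ln(0.356) / 0.05626195
t = 18.357 yr

18.357


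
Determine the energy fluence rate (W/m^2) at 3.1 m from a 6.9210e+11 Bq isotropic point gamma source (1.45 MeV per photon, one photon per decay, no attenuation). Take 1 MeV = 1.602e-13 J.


psi = A * E * 1.602e-13 / (4*pi*r^2)
psi = 6.9210e+11 * 1.45 * 1.602e-13 / (4*pi*3.1^2)
psi = 0.0013313 W/m^2

0.0013313


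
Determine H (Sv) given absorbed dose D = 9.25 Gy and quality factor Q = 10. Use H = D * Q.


H = D * Q
H = 9.25 * 10
H = 92.500 Sv

92.500


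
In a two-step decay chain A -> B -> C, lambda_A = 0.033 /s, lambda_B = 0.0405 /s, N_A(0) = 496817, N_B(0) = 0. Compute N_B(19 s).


N_B(t) = lambda_A * N_A0 / (lambda_B - lambda_A) * [exp(-lambda_A*t) - exp(-lambda_B*t)]
exp(-0.033*19) = 0.5341920; exp(-0.0405*19) = 0.4632446
N_B = 0.033 * 496817 / (0.0405 - 0.033) * (0.5341920 - 0.4632446)
N_B = 155091

155091


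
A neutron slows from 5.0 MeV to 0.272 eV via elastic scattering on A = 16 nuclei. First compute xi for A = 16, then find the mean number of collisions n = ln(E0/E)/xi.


xi = 1 + (A-1)^2/(2A)*ln((A-1)/(A+1)) = 0.1199467 (for A = 16)
n = ln(E0/E) / xi
n = ln(5.0e6 / 0.272) / 0.1199467
n = ln(1.838235e+07) / 0.1199467 = 139.45

139.45


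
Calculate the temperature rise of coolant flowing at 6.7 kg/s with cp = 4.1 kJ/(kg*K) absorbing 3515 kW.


dT = Q / (m_dot * cp)
dT = 3515 / (6.7 * 4.1)
dT = 127.96 C

127.96


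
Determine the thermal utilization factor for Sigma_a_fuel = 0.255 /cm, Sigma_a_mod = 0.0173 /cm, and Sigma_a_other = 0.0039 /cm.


f = Sigma_a_fuel / (Sigma_a_fuel + Sigma_a_mod + Sigma_a_other)
f = 0.255 / (0.255 + 0.0173 + 0.0039)
f = 0.92324

0.92324


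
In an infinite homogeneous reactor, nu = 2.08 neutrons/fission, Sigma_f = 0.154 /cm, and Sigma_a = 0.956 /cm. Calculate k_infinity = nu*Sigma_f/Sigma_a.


k_inf = nu * Sigma_f / Sigma_a
k_inf = 2.08 * 0.154 / 0.956
k_inf = 0.33506

0.33506


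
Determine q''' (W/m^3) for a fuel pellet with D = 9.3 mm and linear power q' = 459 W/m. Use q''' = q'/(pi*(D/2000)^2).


r = D / 2 / 1000 = 9.3 / 2 / 1000 = 0.00465 m
q''' = q' / (pi * r^2)
q''' = 459 / (pi * 0.00465^2)
q''' = 6.7570e+06 W/m^3

6.7570e+06


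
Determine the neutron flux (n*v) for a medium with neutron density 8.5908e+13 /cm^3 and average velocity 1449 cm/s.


phi = n * v
phi = 8.5908e+13 * 1449
phi = 1.2448e+17 /cm^2/s

1.2448e+17


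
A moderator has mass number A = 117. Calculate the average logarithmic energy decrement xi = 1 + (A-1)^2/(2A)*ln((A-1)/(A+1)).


xi = 1 + (A-1)^2/(2A) * ln((A-1)/(A+1))
xi = 1 + (117-1)^2/(2*117) * ln((117-1)/(117 +1))
xi = 0.016997

0.016997


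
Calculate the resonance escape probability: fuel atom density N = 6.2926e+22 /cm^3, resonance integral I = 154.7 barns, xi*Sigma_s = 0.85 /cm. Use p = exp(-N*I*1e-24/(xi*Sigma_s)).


p = exp(-N * I * 1e-24 / (xi*Sigma_s))
p = exp(-6.2926e+22 * 154.7 * 1e-24 / 0.85)
p = 1.0623e-05

1.0623e-05


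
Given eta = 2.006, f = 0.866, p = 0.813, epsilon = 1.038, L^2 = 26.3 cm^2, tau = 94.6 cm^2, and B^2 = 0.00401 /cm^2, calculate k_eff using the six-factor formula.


k_inf = eta*f*p*eps = 2.006*0.866*0.813*1.038 = 1.466009
P_TNL = 1/(1 + L^2*B^2) = 1/(1 + 26.3*0.00401) = 0.9045983
P_FNL = exp(-B^2*tau) = exp(-0.00401*94.6) = 0.6843088
k_eff = k_inf * P_TNL * P_FNL = 1.466009 * 0.9045983 * 0.6843088
k_eff = 0.90750

0.90750


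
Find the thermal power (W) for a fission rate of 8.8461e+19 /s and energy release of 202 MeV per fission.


P = fission_rate * E_MeV * 1.602e-13
P = 8.8461e+19 * 202 * 1.602e-13
P = 2.8626e+09 W

2.8626e+09


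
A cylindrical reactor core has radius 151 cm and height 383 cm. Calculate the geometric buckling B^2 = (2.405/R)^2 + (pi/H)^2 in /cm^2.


B^2 = (2.405/R)^2 + (pi/H)^2
B^2 = (2.405/151)^2 + (pi/383)^2
B^2 = 3.2096e-04 /cm^2

3.2096e-04


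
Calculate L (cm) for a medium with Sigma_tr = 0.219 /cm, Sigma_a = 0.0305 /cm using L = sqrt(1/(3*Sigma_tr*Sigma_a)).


D = 1 / (3 * Sigma_tr) = 1 / (3 * 0.219) = 1.522070 cm
L = sqrt(D / Sigma_a)
L = sqrt(1.522070 / 0.0305)
L = 7.0643 cm

7.0643


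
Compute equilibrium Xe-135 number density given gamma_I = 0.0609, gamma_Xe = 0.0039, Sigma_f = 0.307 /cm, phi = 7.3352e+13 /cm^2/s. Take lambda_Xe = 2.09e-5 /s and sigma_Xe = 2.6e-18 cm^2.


Xe_eq = (gamma_I + gamma_Xe) * Sigma_f * phi / (lambda_Xe + sigma_Xe * phi)
Numerator = (0.0609 + 0.0039) * 0.307 * 7.3352e+13 = 1.459235e+12
Denominator = 2.09e-5 + 2.6e-18 * 7.3352e+13 = 2.116152e-04
Xe_eq = 1.459235e+12 / 2.116152e-04 = 6.8957e+15 /cm^3

6.8957e+15


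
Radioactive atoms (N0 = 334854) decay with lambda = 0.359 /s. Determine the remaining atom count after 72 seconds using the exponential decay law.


N = N0 * exp(-lambda * t)
N = 334854 * exp(-0.359 * 72)
N = 1.9916e-06

1.9916e-06


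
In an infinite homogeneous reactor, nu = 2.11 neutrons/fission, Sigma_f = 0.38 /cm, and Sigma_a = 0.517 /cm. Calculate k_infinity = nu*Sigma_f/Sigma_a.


k_inf = nu * Sigma_f / Sigma_a
k_inf = 2.11 * 0.38 / 0.517
k_inf = 1.5509

1.5509


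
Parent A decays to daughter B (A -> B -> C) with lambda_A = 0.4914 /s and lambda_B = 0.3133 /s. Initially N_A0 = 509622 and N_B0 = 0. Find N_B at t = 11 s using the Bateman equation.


N_B(t) = lambda_A * N_A0 / (lambda_B - lambda_A) * [exp(-lambda_A*t) - exp(-lambda_B*t)]
exp(-0.4914*11) = 0.004492257; exp(-0.3133*11) = 0.03186331
N_B = 0.4914 * 509622 / (0.3133 - 0.4914) * (0.004492257 - 0.03186331)
N_B = 38487

38487


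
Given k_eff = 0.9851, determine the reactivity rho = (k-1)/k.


rho = (k_eff - 1) / k_eff
rho = (0.9851 - 1) / 0.9851
rho = -0.015125

-0.015125


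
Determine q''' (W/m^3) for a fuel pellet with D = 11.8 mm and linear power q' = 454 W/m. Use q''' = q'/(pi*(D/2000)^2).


r = D / 2 / 1000 = 11.8 / 2 / 1000 = 0.0059 m
q''' = q' / (pi * r^2)
q''' = 454 / (pi * 0.0059^2)
q''' = 4.1515e+06 W/m^3

4.1515e+06


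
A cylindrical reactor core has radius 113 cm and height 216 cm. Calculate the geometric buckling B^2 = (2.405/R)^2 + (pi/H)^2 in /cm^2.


B^2 = (2.405/R)^2 + (pi/H)^2
B^2 = (2.405/113)^2 + (pi/216)^2
B^2 = 6.6451e-04 /cm^2

6.6451e-04


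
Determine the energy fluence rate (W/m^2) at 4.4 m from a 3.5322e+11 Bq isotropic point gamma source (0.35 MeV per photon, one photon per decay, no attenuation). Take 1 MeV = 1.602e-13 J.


psi = A * E * 1.602e-13 / (4*pi*r^2)
psi = 3.5322e+11 * 0.35 * 1.602e-13 / (4*pi*4.4^2)
psi = 8.1407e-05 W/m^2

8.1407e-05


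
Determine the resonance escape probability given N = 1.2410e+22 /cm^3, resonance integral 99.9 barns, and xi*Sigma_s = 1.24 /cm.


p = exp(-N * I * 1e-24 / (xi*Sigma_s))
p = exp(-1.2410e+22 * 99.9 * 1e-24 / 1.24)
p = 0.36795

0.36795


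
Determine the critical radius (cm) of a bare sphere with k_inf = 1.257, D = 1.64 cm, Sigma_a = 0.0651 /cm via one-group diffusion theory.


L^2 = D / Sigma_a = 1.64 / 0.0651 = 25.19201 cm^2
B_m^2 = (k_inf - 1) / L^2 = (1.257 - 1) / 25.19201 = 0.01020165 /cm^2
For a bare sphere: B_g = pi/R, so R_c = pi / sqrt(B_m^2)
R_c = pi / sqrt(0.01020165) = 31.104 cm

31.104


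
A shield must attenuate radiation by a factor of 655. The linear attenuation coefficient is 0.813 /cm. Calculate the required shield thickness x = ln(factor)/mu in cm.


x = ln(factor) / mu
x = ln(655) / 0.813
x = 7.9762 cm

7.9762


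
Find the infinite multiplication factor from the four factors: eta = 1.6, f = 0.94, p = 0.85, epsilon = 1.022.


k_inf = eta * f * p * epsilon
k_inf = 1.6 * 0.94 * 0.85 * 1.022
k_inf = 1.3065

1.3065


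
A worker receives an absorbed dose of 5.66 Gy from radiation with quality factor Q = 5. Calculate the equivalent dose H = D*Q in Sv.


H = D * Q
H = 5.66 * 5
H = 28.300 Sv

28.300


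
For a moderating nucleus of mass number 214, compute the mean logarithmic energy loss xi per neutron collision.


xi = 1 + (A-1)^2/(2A) * ln((A-1)/(A+1))
xi = 1 + (214-1)^2/(2*214) * ln((214-1)/(214 +1))
xi = 0.0093167

0.0093167


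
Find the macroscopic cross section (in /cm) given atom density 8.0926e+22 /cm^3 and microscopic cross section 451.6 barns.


Sigma = N * sigma_barns * 1e-24
Sigma = 8.0926e+22 * 451.6 * 1e-24
Sigma = 36.546 /cm

36.546


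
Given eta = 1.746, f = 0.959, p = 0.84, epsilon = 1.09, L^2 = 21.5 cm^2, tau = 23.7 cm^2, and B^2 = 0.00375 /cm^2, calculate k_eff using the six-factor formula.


k_inf = eta*f*p*eps = 1.746*0.959*0.84*1.09 = 1.533093
P_TNL = 1/(1 + L^2*B^2) = 1/(1 + 21.5*0.00375) = 0.9253904
P_FNL = exp(-B^2*tau) = exp(-0.00375*23.7) = 0.9149599
k_eff = k_inf * P_TNL * P_FNL = 1.533093 * 0.9253904 * 0.9149599
k_eff = 1.2981

1.2981


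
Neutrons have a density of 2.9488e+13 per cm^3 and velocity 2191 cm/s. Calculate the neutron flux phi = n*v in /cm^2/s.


phi = n * v
phi = 2.9488e+13 * 2191
phi = 6.4608e+16 /cm^2/s

6.4608e+16


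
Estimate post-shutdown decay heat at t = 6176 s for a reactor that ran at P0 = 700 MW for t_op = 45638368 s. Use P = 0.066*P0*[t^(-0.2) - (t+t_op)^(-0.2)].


P/P0 = 0.066 * [t^(-0.2) - (t + t_op)^(-0.2)]
P/P0 = 0.066 * [6176^(-0.2) - (6176 + 45638368)^(-0.2)]
P/P0 = 0.066 * [0.1745254 - 0.02938477] = 0.009579282
P = 700 * 0.009579282 = 6.7055 MW

6.7055


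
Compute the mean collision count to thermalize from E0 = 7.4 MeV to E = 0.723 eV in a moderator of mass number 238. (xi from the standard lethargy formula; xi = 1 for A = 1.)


xi = 1 + (A-1)^2/(2A)*ln((A-1)/(A+1)) = 0.008379872 (for A = 238)
n = ln(E0/E) / xi
n = ln(7.4e6 / 0.723) / 0.008379872
n = ln(1.023513e+07) / 0.008379872 = 1926.2

1926.2


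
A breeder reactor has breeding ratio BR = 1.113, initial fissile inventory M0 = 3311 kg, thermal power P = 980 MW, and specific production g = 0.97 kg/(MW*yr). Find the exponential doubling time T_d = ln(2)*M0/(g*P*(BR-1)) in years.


Breeding gain G = BR - 1 = 1.113 - 1 = 0.113
Fissile production rate = g * P * G = 0.97 * 980 * 0.113 = 107.4178 kg/yr
T_d = ln(2) * M0 / (g * P * G)
T_d = ln(2) * 3311 / 107.4178 = 21.365 yr

21.365


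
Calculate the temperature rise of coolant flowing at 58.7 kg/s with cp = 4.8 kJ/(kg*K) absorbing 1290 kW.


dT = Q / (m_dot * cp)
dT = 1290 / (58.7 * 4.8)
dT = 4.5784 C

4.5784


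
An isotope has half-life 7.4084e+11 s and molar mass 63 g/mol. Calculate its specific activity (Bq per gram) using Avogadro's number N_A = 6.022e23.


lambda = ln(2) / t_half = ln(2) / 7.4084e+11 = 9.356233e-13 /s
SA = lambda * N_A / M
SA = 9.356233e-13 * 6.022e23 / 63
SA = 8.9434e+09 Bq/g

8.9434e+09


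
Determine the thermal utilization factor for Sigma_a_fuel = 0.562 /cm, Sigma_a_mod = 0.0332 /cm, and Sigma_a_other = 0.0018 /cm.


f = Sigma_a_fuel / (Sigma_a_fuel + Sigma_a_mod + Sigma_a_other)
f = 0.562 / (0.562 + 0.0332 + 0.0018)
f = 0.94137

0.94137


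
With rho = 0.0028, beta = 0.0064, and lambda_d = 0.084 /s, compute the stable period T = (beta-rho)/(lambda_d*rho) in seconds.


T = (beta - rho) / (lambda_d * rho)
T = (0.0064 - 0.0028) / (0.084 * 0.0028)
T = 15.306 s

15.306


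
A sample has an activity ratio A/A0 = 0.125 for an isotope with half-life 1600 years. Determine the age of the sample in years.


lambda = ln(2) / t_half = ln(2) / 1600 = 4.332170e-04 /yr
t = -ln(A/A0) / lambda
t = -ln(0.125) / 4.332170e-04
t = 4800.0 yr

4800.0


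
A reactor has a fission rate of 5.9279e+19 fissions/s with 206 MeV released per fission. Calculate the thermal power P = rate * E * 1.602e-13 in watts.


P = fission_rate * E_MeV * 1.602e-13
P = 5.9279e+19 * 206 * 1.602e-13
P = 1.9563e+09 W

1.9563e+09


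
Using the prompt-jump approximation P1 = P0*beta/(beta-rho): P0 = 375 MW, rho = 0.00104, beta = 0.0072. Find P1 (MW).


P1/P0 = beta / (beta - rho)
P1/P0 = 0.0072 / (0.0072 - 0.00104) = 1.168831
P1 = 375 * 1.168831 = 438.31 MW

438.31


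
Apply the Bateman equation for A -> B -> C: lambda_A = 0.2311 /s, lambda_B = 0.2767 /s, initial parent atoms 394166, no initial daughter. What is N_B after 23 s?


N_B(t) = lambda_A * N_A0 / (lambda_B - lambda_A) * [exp(-lambda_A*t) - exp(-lambda_B*t)]
exp(-0.2311*23) = 0.004915804; exp(-0.2767*23) = 0.001722291
N_B = 0.2311 * 394166 / (0.2767 - 0.2311) * (0.004915804 - 0.001722291)
N_B = 6379.4

6379.4


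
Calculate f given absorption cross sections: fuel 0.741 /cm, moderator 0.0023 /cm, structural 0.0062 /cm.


f = Sigma_a_fuel / (Sigma_a_fuel + Sigma_a_mod + Sigma_a_other)
f = 0.741 / (0.741 + 0.0023 + 0.0062)
f = 0.98866

0.98866


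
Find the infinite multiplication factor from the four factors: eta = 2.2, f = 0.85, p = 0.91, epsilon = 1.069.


k_inf = eta * f * p * epsilon
k_inf = 2.2 * 0.85 * 0.91 * 1.069
k_inf = 1.8191

1.8191


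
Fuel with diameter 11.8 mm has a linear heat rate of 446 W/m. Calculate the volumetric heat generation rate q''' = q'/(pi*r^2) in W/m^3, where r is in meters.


r = D / 2 / 1000 = 11.8 / 2 / 1000 = 0.0059 m
q''' = q' / (pi * r^2)
q''' = 446 / (pi * 0.0059^2)
q''' = 4.0783e+06 W/m^3

4.0783e+06


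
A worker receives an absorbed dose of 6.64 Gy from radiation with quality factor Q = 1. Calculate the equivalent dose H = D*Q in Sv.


H = D * Q
H = 6.64 * 1
H = 6.6400 Sv

6.6400


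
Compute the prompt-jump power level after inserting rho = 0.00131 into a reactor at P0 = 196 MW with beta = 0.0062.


P1/P0 = beta / (beta - rho)
P1/P0 = 0.0062 / (0.0062 - 0.00131) = 1.267894
P1 = 196 * 1.267894 = 248.51 MW

248.51


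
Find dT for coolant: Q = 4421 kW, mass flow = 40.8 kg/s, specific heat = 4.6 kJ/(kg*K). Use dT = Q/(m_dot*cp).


dT = Q / (m_dot * cp)
dT = 4421 / (40.8 * 4.6)
dT = 23.556 C

23.556


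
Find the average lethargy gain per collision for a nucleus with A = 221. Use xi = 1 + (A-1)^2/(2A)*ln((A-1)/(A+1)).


xi = 1 + (A-1)^2/(2A) * ln((A-1)/(A+1))
xi = 1 + (221-1)^2/(2*221) * ln((221-1)/(221 +1))
xi = 0.0090225

0.0090225


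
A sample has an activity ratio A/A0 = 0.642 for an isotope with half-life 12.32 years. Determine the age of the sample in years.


lambda = ln(2) / t_half = ln(2) / 12.32 = 0.05626195 /yr
t = -ln(A/A0) / lambda
t = -ln(0.642) / 0.05626195
t = 7.8769 yr

7.8769


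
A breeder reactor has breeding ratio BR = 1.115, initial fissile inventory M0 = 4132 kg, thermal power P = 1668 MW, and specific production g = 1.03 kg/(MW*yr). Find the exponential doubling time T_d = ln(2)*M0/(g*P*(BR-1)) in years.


Breeding gain G = BR - 1 = 1.115 - 1 = 0.115
Fissile production rate = g * P * G = 1.03 * 1668 * 0.115 = 197.5746 kg/yr
T_d = ln(2) * M0 / (g * P * G)
T_d = ln(2) * 4132 / 197.5746 = 14.496 yr

14.496


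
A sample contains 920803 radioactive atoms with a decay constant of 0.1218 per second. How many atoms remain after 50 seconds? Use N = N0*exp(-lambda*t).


N = N0 * exp(-lambda * t)
N = 920803 * exp(-0.1218 * 50)
N = 2086.0

2086.0


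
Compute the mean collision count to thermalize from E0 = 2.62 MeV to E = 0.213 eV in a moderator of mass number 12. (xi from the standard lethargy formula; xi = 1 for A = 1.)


xi = 1 + (A-1)^2/(2A)*ln((A-1)/(A+1)) = 0.1577690 (for A = 12)
n = ln(E0/E) / xi
n = ln(2.62e6 / 0.213) / 0.1577690
n = ln(1.230047e+07) / 0.1577690 = 103.48

103.48


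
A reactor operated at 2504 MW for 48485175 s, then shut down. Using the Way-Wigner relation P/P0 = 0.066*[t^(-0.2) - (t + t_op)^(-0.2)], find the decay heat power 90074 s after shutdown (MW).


P/P0 = 0.066 * [t^(-0.2) - (t + t_op)^(-0.2)]
P/P0 = 0.066 * [90074^(-0.2) - (90074 + 48485175)^(-0.2)]
P/P0 = 0.066 * [0.1021128 - 0.02902131] = 0.004824038
P = 2504 * 0.004824038 = 12.079 MW

12.079


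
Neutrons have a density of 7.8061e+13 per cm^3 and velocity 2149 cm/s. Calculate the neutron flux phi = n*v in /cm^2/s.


phi = n * v
phi = 7.8061e+13 * 2149
phi = 1.6775e+17 /cm^2/s

1.6775e+17


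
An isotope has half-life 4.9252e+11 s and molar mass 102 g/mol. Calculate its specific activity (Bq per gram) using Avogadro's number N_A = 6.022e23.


lambda = ln(2) / t_half = ln(2) / 4.9252e+11 = 1.407348e-12 /s
SA = lambda * N_A / M
SA = 1.407348e-12 * 6.022e23 / 102
SA = 8.3089e+09 Bq/g

8.3089e+09


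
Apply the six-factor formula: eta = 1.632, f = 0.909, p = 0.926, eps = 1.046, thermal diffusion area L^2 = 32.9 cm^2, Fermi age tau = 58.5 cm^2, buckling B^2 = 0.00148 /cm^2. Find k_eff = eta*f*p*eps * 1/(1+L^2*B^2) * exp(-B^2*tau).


k_inf = eta*f*p*eps = 1.632*0.909*0.926*1.046 = 1.436901
P_TNL = 1/(1 + L^2*B^2) = 1/(1 + 32.9*0.00148) = 0.9535688
P_FNL = exp(-B^2*tau) = exp(-0.00148*58.5) = 0.9170622
k_eff = k_inf * P_TNL * P_FNL = 1.436901 * 0.9535688 * 0.9170622
k_eff = 1.2565

1.2565


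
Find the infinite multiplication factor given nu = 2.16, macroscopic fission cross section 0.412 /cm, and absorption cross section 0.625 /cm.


k_inf = nu * Sigma_f / Sigma_a
k_inf = 2.16 * 0.412 / 0.625
k_inf = 1.4239

1.4239


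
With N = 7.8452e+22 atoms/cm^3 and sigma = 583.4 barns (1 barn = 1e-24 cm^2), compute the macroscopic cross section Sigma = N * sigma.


Sigma = N * sigma_barns * 1e-24
Sigma = 7.8452e+22 * 583.4 * 1e-24
Sigma = 45.769 /cm

45.769


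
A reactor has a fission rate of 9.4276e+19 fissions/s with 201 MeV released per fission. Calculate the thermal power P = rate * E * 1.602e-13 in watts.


P = fission_rate * E_MeV * 1.602e-13
P = 9.4276e+19 * 201 * 1.602e-13
P = 3.0357e+09 W

3.0357e+09


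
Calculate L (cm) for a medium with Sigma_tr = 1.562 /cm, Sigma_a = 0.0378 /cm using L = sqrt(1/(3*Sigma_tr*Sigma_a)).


D = 1 / (3 * Sigma_tr) = 1 / (3 * 1.562) = 0.2134016 cm
L = sqrt(D / Sigma_a)
L = sqrt(0.2134016 / 0.0378)
L = 2.3760 cm

2.3760


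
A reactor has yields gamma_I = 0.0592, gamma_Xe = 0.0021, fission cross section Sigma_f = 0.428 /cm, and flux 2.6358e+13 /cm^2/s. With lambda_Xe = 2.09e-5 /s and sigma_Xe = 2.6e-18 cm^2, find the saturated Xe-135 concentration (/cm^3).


Xe_eq = (gamma_I + gamma_Xe) * Sigma_f * phi / (lambda_Xe + sigma_Xe * phi)
Numerator = (0.0592 + 0.0021) * 0.428 * 2.6358e+13 = 6.915390e+11
Denominator = 2.09e-5 + 2.6e-18 * 2.6358e+13 = 8.943080e-05
Xe_eq = 6.915390e+11 / 8.943080e-05 = 7.7327e+15 /cm^3

7.7327e+15


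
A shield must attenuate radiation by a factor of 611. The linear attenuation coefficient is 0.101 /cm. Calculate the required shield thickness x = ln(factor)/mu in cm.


x = ln(factor) / mu
x = ln(611) / 0.101
x = 63.516 cm

63.516


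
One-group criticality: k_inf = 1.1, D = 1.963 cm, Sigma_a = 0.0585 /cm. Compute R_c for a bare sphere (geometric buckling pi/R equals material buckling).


L^2 = D / Sigma_a = 1.963 / 0.0585 = 33.55556 cm^2
B_m^2 = (k_inf - 1) / L^2 = (1.1 - 1) / 33.55556 = 0.002980132 /cm^2
For a bare sphere: B_g = pi/R, so R_c = pi / sqrt(B_m^2)
R_c = pi / sqrt(0.002980132) = 57.548 cm

57.548


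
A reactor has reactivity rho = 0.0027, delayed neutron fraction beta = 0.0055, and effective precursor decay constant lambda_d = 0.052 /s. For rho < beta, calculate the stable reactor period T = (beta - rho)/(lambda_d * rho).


T = (beta - rho) / (lambda_d * rho)
T = (0.0055 - 0.0027) / (0.052 * 0.0027)
T = 19.943 s

19.943


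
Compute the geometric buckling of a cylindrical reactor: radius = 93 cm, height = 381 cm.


B^2 = (2.405/R)^2 + (pi/H)^2
B^2 = (2.405/93)^2 + (pi/381)^2
B^2 = 7.3674e-04 /cm^2

7.3674e-04


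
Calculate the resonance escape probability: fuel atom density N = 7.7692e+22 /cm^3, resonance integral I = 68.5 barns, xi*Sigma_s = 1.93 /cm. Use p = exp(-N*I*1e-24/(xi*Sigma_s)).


p = exp(-N * I * 1e-24 / (xi*Sigma_s))
p = exp(-7.7692e+22 * 68.5 * 1e-24 / 1.93)
p = 0.063453

0.063453


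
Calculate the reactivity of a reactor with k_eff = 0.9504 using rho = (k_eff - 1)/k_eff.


rho = (k_eff - 1) / k_eff
rho = (0.9504 - 1) / 0.9504
rho = -0.052189

-0.052189


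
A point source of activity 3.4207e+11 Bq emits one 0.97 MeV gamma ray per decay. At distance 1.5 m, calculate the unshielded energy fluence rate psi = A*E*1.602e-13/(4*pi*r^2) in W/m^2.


psi = A * E * 1.602e-13 / (4*pi*r^2)
psi = 3.4207e+11 * 0.97 * 1.602e-13 / (4*pi*1.5^2)
psi = 0.0018800 W/m^2

0.0018800


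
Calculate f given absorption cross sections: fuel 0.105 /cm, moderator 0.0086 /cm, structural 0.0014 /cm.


f = Sigma_a_fuel / (Sigma_a_fuel + Sigma_a_mod + Sigma_a_other)
f = 0.105 / (0.105 + 0.0086 + 0.0014)
f = 0.91304

0.91304


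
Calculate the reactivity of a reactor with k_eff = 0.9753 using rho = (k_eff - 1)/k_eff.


rho = (k_eff - 1) / k_eff
rho = (0.9753 - 1) / 0.9753
rho = -0.025326

-0.025326


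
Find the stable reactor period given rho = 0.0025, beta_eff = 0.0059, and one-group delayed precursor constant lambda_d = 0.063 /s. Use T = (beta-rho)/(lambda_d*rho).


T = (beta - rho) / (lambda_d * rho)
T = (0.0059 - 0.0025) / (0.063 * 0.0025)
T = 21.587 s

21.587


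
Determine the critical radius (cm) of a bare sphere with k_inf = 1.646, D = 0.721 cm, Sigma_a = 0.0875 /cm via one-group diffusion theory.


L^2 = D / Sigma_a = 0.721 / 0.0875 = 8.240000 cm^2
B_m^2 = (k_inf - 1) / L^2 = (1.646 - 1) / 8.240000 = 0.07839806 /cm^2
For a bare sphere: B_g = pi/R, so R_c = pi / sqrt(B_m^2)
R_c = pi / sqrt(0.07839806) = 11.220 cm

11.220


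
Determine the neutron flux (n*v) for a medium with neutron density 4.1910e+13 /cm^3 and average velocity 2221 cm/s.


phi = n * v
phi = 4.1910e+13 * 2221
phi = 9.3082e+16 /cm^2/s

9.3082e+16


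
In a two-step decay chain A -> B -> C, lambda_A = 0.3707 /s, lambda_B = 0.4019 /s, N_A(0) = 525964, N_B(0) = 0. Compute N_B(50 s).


N_B(t) = lambda_A * N_A0 / (lambda_B - lambda_A) * [exp(-lambda_A*t) - exp(-lambda_B*t)]
exp(-0.3707*50) = 8.919731e-09; exp(-0.4019*50) = 1.874357e-09
N_B = 0.3707 * 525964 / (0.4019 - 0.3707) * (8.919731e-09 - 1.874357e-09)
N_B = 0.044028

0.044028


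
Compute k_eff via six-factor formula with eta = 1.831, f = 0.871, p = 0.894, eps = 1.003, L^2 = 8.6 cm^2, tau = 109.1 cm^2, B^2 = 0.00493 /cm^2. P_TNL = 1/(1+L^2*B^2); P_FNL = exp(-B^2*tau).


k_inf = eta*f*p*eps = 1.831*0.871*0.894*1.003 = 1.430029
P_TNL = 1/(1 + L^2*B^2) = 1/(1 + 8.6*0.00493) = 0.9593265
P_FNL = exp(-B^2*tau) = exp(-0.00493*109.1) = 0.5839949
k_eff = k_inf * P_TNL * P_FNL = 1.430029 * 0.9593265 * 0.5839949
k_eff = 0.80116

0.80116


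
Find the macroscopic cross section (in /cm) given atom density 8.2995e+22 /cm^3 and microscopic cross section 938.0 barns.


Sigma = N * sigma_barns * 1e-24
Sigma = 8.2995e+22 * 938.0 * 1e-24
Sigma = 77.849 /cm

77.849


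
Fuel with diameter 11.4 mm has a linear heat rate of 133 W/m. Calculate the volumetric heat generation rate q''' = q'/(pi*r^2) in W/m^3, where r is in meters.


r = D / 2 / 1000 = 11.4 / 2 / 1000 = 0.0057 m
q''' = q' / (pi * r^2)
q''' = 133 / (pi * 0.0057^2)
q''' = 1.3030e+06 W/m^3

1.3030e+06


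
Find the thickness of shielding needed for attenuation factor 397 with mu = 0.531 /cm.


x = ln(factor) / mu
x = ln(397) / 0.531
x = 11.269 cm

11.269


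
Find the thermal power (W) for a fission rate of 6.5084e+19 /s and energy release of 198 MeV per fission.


P = fission_rate * E_MeV * 1.602e-13
P = 6.5084e+19 * 198 * 1.602e-13
P = 2.0644e+09 W

2.0644e+09


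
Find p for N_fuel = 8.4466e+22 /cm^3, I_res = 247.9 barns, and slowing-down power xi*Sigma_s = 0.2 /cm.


p = exp(-N * I * 1e-24 / (xi*Sigma_s))
p = exp(-8.4466e+22 * 247.9 * 1e-24 / 0.2)
p = 3.3984e-46

3.3984e-46


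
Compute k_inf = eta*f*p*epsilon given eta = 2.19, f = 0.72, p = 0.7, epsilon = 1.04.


k_inf = eta * f * p * epsilon
k_inf = 2.19 * 0.72 * 0.7 * 1.04
k_inf = 1.1479

1.1479


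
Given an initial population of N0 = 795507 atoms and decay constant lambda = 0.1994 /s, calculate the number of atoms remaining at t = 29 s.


N = N0 * exp(-lambda * t)
N = 795507 * exp(-0.1994 * 29)
N = 2450.7

2450.7


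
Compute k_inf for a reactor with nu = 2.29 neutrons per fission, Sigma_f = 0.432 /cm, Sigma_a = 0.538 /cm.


k_inf = nu * Sigma_f / Sigma_a
k_inf = 2.29 * 0.432 / 0.538
k_inf = 1.8388

1.8388


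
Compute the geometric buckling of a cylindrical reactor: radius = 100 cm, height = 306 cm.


B^2 = (2.405/R)^2 + (pi/H)^2
B^2 = (2.405/100)^2 + (pi/306)^2
B^2 = 6.8381e-04 /cm^2

6.8381e-04


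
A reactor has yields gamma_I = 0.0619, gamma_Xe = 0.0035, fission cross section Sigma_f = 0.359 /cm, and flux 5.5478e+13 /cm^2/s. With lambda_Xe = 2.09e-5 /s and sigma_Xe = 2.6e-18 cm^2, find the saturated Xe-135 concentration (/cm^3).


Xe_eq = (gamma_I + gamma_Xe) * Sigma_f * phi / (lambda_Xe + sigma_Xe * phi)
Numerator = (0.0619 + 0.0035) * 0.359 * 5.5478e+13 = 1.302546e+12
Denominator = 2.09e-5 + 2.6e-18 * 5.5478e+13 = 1.651428e-04
Xe_eq = 1.302546e+12 / 1.651428e-04 = 7.8874e+15 /cm^3

7.8874e+15


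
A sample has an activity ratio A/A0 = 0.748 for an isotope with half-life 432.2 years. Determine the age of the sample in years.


lambda = ln(2) / t_half = ln(2) / 432.2 = 0.001603765 /yr
t = -ln(A/A0) / lambda
t = -ln(0.748) / 0.001603765
t = 181.04 yr

181.04


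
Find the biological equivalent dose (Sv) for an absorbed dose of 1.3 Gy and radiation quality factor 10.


H = D * Q
H = 1.3 * 10
H = 13.000 Sv

13.000


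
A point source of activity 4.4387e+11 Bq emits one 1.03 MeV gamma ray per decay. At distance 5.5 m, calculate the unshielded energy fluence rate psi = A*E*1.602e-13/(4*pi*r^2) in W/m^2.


psi = A * E * 1.602e-13 / (4*pi*r^2)
psi = 4.4387e+11 * 1.03 * 1.602e-13 / (4*pi*5.5^2)
psi = 1.9267e-04 W/m^2

1.9267e-04


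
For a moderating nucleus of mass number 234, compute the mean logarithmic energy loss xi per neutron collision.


xi = 1 + (A-1)^2/(2A) * ln((A-1)/(A+1))
xi = 1 + (234-1)^2/(2*234) * ln((234-1)/(234 +1))
xi = 0.0085227

0.0085227


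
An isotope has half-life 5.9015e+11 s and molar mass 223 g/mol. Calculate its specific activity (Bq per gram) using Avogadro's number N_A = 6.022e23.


lambda = ln(2) / t_half = ln(2) / 5.9015e+11 = 1.174527e-12 /s
SA = lambda * N_A / M
SA = 1.174527e-12 * 6.022e23 / 223
SA = 3.1717e+09 Bq/g

3.1717e+09


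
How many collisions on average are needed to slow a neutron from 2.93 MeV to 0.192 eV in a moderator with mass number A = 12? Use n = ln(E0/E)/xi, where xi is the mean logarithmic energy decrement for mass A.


xi = 1 + (A-1)^2/(2A)*ln((A-1)/(A+1)) = 0.1577690 (for A = 12)
n = ln(E0/E) / xi
n = ln(2.93e6 / 0.192) / 0.1577690
n = ln(1.526042e+07) / 0.1577690 = 104.84

104.84


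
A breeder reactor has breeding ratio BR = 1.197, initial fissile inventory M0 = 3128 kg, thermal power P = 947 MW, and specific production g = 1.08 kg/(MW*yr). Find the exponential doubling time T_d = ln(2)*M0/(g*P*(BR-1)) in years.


Breeding gain G = BR - 1 = 1.197 - 1 = 0.197
Fissile production rate = g * P * G = 1.08 * 947 * 0.197 = 201.48372 kg/yr
T_d = ln(2) * M0 / (g * P * G)
T_d = ln(2) * 3128 / 201.48372 = 10.761 yr

10.761


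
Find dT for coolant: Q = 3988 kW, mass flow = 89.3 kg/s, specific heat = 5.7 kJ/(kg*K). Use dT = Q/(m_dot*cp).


dT = Q / (m_dot * cp)
dT = 3988 / (89.3 * 5.7)
dT = 7.8348 C

7.8348


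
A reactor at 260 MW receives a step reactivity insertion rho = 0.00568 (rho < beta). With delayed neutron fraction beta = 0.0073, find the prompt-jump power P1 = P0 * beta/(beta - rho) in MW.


P1/P0 = beta / (beta - rho)
P1/P0 = 0.0073 / (0.0073 - 0.00568) = 4.506173
P1 = 260 * 4.506173 = 1171.6 MW

1171.6


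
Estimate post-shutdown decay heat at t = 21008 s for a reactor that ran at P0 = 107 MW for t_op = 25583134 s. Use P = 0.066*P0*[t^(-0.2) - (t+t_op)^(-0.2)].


P/P0 = 0.066 * [t^(-0.2) - (t + t_op)^(-0.2)]
P/P0 = 0.066 * [21008^(-0.2) - (21008 + 25583134)^(-0.2)]
P/P0 = 0.066 * [0.1366228 - 0.03298663] = 0.006839987
P = 107 * 0.006839987 = 0.73188 MW

0.73188


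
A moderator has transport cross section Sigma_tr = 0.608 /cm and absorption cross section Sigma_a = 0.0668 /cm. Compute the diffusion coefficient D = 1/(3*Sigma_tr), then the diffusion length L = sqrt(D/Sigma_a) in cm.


D = 1 / (3 * Sigma_tr) = 1 / (3 * 0.608) = 0.5482456 cm
L = sqrt(D / Sigma_a)
L = sqrt(0.5482456 / 0.0668)
L = 2.8648 cm

2.8648


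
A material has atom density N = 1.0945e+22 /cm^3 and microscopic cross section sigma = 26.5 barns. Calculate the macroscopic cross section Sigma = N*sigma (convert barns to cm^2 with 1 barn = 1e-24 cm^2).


Sigma = N * sigma_barns * 1e-24
Sigma = 1.0945e+22 * 26.5 * 1e-24
Sigma = 0.29004 /cm

0.29004


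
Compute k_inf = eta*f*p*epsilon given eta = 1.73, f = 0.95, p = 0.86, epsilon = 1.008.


k_inf = eta * f * p * epsilon
k_inf = 1.73 * 0.95 * 0.86 * 1.008
k_inf = 1.4247

1.4247


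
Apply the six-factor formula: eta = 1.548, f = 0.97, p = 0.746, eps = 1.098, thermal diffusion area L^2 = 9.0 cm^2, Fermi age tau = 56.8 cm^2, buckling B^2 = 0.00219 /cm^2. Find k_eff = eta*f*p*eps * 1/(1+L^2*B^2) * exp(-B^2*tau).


k_inf = eta*f*p*eps = 1.548*0.97*0.746*1.098 = 1.229940
P_TNL = 1/(1 + L^2*B^2) = 1/(1 + 9.0*0.00219) = 0.9806710
P_FNL = exp(-B^2*tau) = exp(-0.00219*56.8) = 0.8830336
k_eff = k_inf * P_TNL * P_FNL = 1.229940 * 0.9806710 * 0.8830336
k_eff = 1.0651

1.0651


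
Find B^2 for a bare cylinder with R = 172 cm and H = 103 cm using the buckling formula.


B^2 = (2.405/R)^2 + (pi/H)^2
B^2 = (2.405/172)^2 + (pi/103)^2
B^2 = 0.0011258 /cm^2

0.0011258


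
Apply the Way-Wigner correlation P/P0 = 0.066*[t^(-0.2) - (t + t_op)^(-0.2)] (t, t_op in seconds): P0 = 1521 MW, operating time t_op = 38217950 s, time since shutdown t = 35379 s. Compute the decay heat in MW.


P/P0 = 0.066 * [t^(-0.2) - (t + t_op)^(-0.2)]
P/P0 = 0.066 * [35379^(-0.2) - (35379 + 38217950)^(-0.2)]
P/P0 = 0.066 * [0.1230980 - 0.03044151] = 0.006115328
P = 1521 * 0.006115328 = 9.3014 MW

9.3014


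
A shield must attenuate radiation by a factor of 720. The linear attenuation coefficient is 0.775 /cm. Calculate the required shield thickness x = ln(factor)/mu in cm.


x = ln(factor) / mu
x = ln(720) / 0.775
x = 8.4894 cm

8.4894


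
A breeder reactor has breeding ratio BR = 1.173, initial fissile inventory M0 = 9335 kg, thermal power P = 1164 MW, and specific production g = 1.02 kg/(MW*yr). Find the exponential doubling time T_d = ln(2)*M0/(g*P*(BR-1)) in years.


Breeding gain G = BR - 1 = 1.173 - 1 = 0.173
Fissile production rate = g * P * G = 1.02 * 1164 * 0.173 = 205.39944 kg/yr
T_d = ln(2) * M0 / (g * P * G)
T_d = ln(2) * 9335 / 205.39944 = 31.502 yr

31.502


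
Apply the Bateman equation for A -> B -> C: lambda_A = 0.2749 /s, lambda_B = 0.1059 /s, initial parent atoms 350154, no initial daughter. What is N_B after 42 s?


N_B(t) = lambda_A * N_A0 / (lambda_B - lambda_A) * [exp(-lambda_A*t) - exp(-lambda_B*t)]
exp(-0.2749*42) = 9.676600e-06; exp(-0.1059*42) = 0.01170429
N_B = 0.2749 * 350154 / (0.1059 - 0.2749) * (9.676600e-06 - 0.01170429)
N_B = 6660.9

6660.9


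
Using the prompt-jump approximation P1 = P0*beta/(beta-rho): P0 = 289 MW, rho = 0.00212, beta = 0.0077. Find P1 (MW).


P1/P0 = beta / (beta - rho)
P1/P0 = 0.0077 / (0.0077 - 0.00212) = 1.379928
P1 = 289 * 1.379928 = 398.80 MW

398.80


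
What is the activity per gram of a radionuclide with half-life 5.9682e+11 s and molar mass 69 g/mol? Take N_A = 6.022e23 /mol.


lambda = ln(2) / t_half = ln(2) / 5.9682e+11 = 1.161401e-12 /s
SA = lambda * N_A / M
SA = 1.161401e-12 * 6.022e23 / 69
SA = 1.0136e+10 Bq/g

1.0136e+10


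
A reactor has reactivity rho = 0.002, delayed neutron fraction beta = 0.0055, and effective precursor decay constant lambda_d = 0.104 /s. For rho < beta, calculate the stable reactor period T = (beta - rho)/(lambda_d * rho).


T = (beta - rho) / (lambda_d * rho)
T = (0.0055 - 0.002) / (0.104 * 0.002)
T = 16.827 s

16.827


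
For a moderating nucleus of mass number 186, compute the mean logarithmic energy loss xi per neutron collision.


xi = 1 + (A-1)^2/(2A) * ln((A-1)/(A+1))
xi = 1 + (186-1)^2/(2*186) * ln((186-1)/(186 +1))
xi = 0.010714

0.010714


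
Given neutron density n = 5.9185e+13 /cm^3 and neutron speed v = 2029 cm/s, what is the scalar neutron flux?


phi = n * v
phi = 5.9185e+13 * 2029
phi = 1.2009e+17 /cm^2/s

1.2009e+17


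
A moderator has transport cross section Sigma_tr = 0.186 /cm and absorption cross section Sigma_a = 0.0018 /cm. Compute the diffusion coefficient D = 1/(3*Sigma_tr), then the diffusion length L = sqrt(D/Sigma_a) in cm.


D = 1 / (3 * Sigma_tr) = 1 / (3 * 0.186) = 1.792115 cm
L = sqrt(D / Sigma_a)
L = sqrt(1.792115 / 0.0018)
L = 31.553 cm

31.553


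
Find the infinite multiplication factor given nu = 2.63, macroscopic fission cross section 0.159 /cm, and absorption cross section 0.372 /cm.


k_inf = nu * Sigma_f / Sigma_a
k_inf = 2.63 * 0.159 / 0.372
k_inf = 1.1241

1.1241


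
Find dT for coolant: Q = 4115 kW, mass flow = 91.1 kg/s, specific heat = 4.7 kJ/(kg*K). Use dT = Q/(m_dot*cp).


dT = Q / (m_dot * cp)
dT = 4115 / (91.1 * 4.7)
dT = 9.6107 C

9.6107


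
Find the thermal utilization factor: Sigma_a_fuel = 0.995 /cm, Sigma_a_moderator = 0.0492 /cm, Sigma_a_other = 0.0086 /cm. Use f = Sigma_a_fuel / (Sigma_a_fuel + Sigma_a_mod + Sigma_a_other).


f = Sigma_a_fuel / (Sigma_a_fuel + Sigma_a_mod + Sigma_a_other)
f = 0.995 / (0.995 + 0.0492 + 0.0086)
f = 0.94510

0.94510


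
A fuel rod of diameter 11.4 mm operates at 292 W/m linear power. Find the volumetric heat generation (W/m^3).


r = D / 2 / 1000 = 11.4 / 2 / 1000 = 0.0057 m
q''' = q' / (pi * r^2)
q''' = 292 / (pi * 0.0057^2)
q''' = 2.8608e+06 W/m^3

2.8608e+06


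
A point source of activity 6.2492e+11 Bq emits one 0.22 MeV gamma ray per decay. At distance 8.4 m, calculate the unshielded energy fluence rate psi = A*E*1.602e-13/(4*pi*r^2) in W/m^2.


psi = A * E * 1.602e-13 / (4*pi*r^2)
psi = 6.2492e+11 * 0.22 * 1.602e-13 / (4*pi*8.4^2)
psi = 2.4839e-05 W/m^2

2.4839e-05


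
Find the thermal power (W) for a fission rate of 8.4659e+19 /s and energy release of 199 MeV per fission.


P = fission_rate * E_MeV * 1.602e-13
P = 8.4659e+19 * 199 * 1.602e-13
P = 2.6989e+09 W

2.6989e+09


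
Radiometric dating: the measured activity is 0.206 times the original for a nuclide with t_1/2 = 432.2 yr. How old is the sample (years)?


lambda = ln(2) / t_half = ln(2) / 432.2 = 0.001603765 /yr
t = -ln(A/A0) / lambda
t = -ln(0.206) / 0.001603765
t = 985.11 yr

985.11


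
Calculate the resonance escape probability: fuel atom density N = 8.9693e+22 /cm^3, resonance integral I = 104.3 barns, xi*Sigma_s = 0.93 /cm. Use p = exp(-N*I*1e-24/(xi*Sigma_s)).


p = exp(-N * I * 1e-24 / (xi*Sigma_s))
p = exp(-8.9693e+22 * 104.3 * 1e-24 / 0.93)
p = 4.2794e-05

4.2794e-05
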